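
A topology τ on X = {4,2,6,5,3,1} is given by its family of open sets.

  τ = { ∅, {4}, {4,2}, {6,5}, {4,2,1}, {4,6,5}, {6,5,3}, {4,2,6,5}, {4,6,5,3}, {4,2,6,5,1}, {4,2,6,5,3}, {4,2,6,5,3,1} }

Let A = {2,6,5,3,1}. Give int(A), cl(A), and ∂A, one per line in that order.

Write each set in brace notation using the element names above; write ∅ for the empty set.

U open, U⊆A: ∅, {6,5}, {6,5,3}. int(A) = ⋃ = {6,5,3}
X∖A={4}, int(X∖A)={4}, hence cl(A)={2,6,5,3,1}
∂A: remove int from cl → {2,1}

int(A) = {6,5,3}
cl(A)  = {2,6,5,3,1}
∂A     = {2,1}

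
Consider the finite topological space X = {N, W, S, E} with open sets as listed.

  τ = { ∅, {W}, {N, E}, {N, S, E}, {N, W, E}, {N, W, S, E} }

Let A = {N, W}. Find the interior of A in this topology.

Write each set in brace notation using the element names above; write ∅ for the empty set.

open subsets of A: ∅, {W}; so int(A) = {W}

{W}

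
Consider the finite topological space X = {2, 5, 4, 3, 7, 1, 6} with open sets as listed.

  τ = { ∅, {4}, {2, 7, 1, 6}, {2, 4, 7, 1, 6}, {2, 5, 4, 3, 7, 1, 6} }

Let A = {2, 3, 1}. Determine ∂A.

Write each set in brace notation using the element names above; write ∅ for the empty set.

interior: largest open inside A is ∅ (from ∅)
cl via duality: int({5, 4, 7, 6}) = {4}, so X∖{4} = {2, 5, 3, 7, 1, 6}
cl∖int = {2, 5, 3, 7, 1, 6}

{2, 5, 3, 7, 1, 6}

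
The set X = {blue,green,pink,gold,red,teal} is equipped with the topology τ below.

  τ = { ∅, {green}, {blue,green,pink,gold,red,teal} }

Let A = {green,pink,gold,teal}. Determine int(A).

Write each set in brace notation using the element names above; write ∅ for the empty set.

{green}

opens ⊆ A: ∅, {green}; union → int = {green}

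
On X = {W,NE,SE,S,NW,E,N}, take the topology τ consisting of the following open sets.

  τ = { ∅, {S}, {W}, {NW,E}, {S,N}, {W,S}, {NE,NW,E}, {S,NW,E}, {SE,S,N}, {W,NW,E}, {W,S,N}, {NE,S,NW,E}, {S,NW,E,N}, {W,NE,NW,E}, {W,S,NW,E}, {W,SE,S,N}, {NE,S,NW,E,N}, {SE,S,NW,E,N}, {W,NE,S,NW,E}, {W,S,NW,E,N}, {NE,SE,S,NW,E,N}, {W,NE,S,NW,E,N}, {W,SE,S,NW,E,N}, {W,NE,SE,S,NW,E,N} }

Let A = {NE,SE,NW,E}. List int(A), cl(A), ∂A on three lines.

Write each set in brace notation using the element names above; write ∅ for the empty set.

U open, U⊆A: ∅, {NW,E}, {NE,NW,E}. int(A) = ⋃ = {NE,NW,E}
X∖A={W,S,N}, int(X∖A)={W,S,N}, hence cl(A)={NE,SE,NW,E}
∂A: remove int from cl → {SE}

int(A) = {NE,NW,E}
cl(A)  = {NE,SE,NW,E}
∂A     = {SE}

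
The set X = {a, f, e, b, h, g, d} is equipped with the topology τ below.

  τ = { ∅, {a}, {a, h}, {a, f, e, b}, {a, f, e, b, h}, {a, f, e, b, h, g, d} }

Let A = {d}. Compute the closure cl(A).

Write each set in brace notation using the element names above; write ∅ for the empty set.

{g, d}

closure: X∖int(X∖A) = X∖{a, f, e, b, h} = {g, d}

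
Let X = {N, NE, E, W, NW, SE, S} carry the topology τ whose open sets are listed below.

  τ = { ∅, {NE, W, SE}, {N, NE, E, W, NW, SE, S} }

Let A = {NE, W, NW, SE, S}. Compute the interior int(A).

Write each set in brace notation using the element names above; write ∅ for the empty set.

{NE, W, SE}

open subsets of A: ∅, {NE, W, SE}; so int(A) = {NE, W, SE}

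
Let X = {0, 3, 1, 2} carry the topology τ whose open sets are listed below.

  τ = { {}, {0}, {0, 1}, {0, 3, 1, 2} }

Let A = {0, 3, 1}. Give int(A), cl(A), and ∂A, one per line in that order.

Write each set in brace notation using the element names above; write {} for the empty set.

opens ⊆ A: {}, {0}, {0, 1}; union → int = {0, 1}
complement {2}; its interior {}; cl(A) = X∖{} = {0, 3, 1, 2}
boundary = {0, 3, 1, 2} ∖ {0, 1} = {3, 2}

int(A) = {0, 1}
cl(A)  = {0, 3, 1, 2}
∂A     = {3, 2}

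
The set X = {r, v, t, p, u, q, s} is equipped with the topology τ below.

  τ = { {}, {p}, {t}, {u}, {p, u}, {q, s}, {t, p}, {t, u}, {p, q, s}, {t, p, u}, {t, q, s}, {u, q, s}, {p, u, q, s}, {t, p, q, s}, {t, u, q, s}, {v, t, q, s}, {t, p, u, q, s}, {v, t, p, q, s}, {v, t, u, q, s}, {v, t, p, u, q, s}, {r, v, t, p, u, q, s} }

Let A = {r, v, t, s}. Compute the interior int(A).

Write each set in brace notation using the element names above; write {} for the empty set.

U open, U⊆A: {}, {t}. int(A) = ⋃ = {t}

{t}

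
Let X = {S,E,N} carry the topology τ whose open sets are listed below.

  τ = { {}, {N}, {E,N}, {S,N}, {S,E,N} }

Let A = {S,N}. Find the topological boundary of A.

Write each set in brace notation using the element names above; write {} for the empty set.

{E}

opens ⊆ A: {}, {N}, {S,N}; union → int = {S,N}
complement {E}; its interior {}; cl(A) = X∖{} = {S,E,N}
boundary = {S,E,N} ∖ {S,N} = {E}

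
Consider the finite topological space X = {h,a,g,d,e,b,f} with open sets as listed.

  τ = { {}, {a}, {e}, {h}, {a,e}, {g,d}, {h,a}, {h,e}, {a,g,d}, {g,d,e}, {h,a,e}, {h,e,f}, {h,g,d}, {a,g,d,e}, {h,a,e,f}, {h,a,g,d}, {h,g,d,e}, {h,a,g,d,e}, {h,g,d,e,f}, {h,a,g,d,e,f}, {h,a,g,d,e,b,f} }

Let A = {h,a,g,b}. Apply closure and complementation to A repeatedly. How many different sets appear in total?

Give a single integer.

X∖A={d,e,f}, int(X∖A)={e}, hence cl(A)={h,a,g,d,b,f}
Orbit (k=closure, c=complement):
  1. A     = {h,a,g,b}
  2. kA    = {h,a,g,d,b,f}
  3. cA    = {d,e,f}
  4. ckA   = {e}
  5. kcA   = {g,d,e,b,f}
  6. kckA  = {e,b,f}
  7. ckcA  = {h,a}
  8. ckckA = {h,a,g,d}
  9. kckcA = {h,a,b,f}
  10. ckckcA = {g,d,e}
(closed under both — stop)

10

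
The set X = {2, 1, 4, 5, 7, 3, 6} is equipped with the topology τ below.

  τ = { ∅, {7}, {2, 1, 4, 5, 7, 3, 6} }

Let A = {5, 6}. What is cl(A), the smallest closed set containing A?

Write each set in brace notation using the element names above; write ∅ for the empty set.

{2, 1, 4, 5, 3, 6}

closure: X∖int(X∖A) = X∖{7} = {2, 1, 4, 5, 3, 6}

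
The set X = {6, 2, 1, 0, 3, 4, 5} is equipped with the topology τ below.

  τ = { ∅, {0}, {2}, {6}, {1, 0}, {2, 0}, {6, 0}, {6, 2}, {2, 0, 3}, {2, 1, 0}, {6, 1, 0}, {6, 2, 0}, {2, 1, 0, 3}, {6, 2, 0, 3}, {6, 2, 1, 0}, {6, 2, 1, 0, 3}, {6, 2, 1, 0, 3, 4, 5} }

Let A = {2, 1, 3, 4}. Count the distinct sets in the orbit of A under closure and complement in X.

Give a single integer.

X∖A={6, 0, 5}, int(X∖A)={6, 0}, hence cl(A)={2, 1, 3, 4, 5}
Orbit (k=closure, c=complement):
  1. A     = {2, 1, 3, 4}
  2. kA    = {2, 1, 3, 4, 5}
  3. cA    = {6, 0, 5}
  4. ckA   = {6, 0}
  5. kcA   = {6, 1, 0, 3, 4, 5}
  6. ckcA  = {2}
  7. kckcA = {2, 3, 4, 5}
  8. ckckcA = {6, 1, 0}
(closed under both — stop)

8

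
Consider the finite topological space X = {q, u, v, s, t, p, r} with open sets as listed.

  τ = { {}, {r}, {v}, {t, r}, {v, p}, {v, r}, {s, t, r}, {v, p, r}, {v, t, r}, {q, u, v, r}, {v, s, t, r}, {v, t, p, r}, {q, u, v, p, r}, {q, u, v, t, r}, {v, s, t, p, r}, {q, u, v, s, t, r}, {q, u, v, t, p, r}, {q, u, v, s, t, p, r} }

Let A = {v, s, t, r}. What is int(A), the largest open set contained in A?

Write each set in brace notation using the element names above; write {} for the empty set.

{v, s, t, r}

open subsets of A: {}, {v}, {r}, {v, r}, {t, r}, {s, t, r}, {v, t, r}, {v, s, t, r}; so int(A) = {v, s, t, r}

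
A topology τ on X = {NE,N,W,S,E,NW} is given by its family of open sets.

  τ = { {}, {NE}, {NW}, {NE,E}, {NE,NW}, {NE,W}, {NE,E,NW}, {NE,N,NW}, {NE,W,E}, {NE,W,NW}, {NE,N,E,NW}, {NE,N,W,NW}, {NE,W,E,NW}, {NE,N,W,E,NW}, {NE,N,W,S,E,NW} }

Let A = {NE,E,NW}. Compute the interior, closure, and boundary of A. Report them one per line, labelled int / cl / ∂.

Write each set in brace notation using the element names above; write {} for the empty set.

U open, U⊆A: {}, {NW}, {NE}, {NE,NW}, {NE,E}, {NE,E,NW}. int(A) = ⋃ = {NE,E,NW}
X∖A={N,W,S}, int(X∖A)={}, hence cl(A)={NE,N,W,S,E,NW}
∂A: remove int from cl → {N,W,S}

int(A) = {NE,E,NW}
cl(A)  = {NE,N,W,S,E,NW}
∂A     = {N,W,S}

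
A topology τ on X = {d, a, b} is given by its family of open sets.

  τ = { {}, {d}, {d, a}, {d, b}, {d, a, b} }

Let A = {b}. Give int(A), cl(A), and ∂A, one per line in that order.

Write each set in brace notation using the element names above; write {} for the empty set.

int(A) = {}
cl(A)  = {b}
∂A     = {b}

interior: largest open inside A is {} (from {})
cl via duality: int({d, a}) = {d, a}, so X∖{d, a} = {b}
cl∖int = {b}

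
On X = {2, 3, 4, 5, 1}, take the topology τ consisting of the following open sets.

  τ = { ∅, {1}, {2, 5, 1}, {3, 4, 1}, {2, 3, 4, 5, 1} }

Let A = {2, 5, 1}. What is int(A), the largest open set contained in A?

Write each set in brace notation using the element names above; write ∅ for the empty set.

{2, 5, 1}

open subsets of A: ∅, {1}, {2, 5, 1}; so int(A) = {2, 5, 1}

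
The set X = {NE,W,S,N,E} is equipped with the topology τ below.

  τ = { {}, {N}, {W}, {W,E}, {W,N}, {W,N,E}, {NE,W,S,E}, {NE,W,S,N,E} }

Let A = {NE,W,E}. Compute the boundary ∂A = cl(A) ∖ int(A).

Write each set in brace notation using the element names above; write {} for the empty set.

U open, U⊆A: {}, {W}, {W,E}. int(A) = ⋃ = {W,E}
X∖A={S,N}, int(X∖A)={N}, hence cl(A)={NE,W,S,E}
∂A: remove int from cl → {NE,S}

{NE,S}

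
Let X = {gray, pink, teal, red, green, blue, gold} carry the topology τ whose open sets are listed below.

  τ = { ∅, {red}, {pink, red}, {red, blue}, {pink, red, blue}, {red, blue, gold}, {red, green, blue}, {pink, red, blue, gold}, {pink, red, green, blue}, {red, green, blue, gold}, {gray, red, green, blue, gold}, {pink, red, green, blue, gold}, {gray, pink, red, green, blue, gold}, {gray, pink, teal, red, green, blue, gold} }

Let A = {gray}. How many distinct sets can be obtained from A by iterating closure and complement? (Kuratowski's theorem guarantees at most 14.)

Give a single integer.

closure: X∖int(X∖A) = X∖{pink, red, green, blue, gold} = {gray, teal}
Let k=closure and c=complement:
  1. A     = {gray}
  2. kA    = {gray, teal}
  3. cA    = {pink, teal, red, green, blue, gold}
  4. ckA   = {pink, red, green, blue, gold}
  5. kcA   = {gray, pink, teal, red, green, blue, gold}
  6. ckcA  = ∅
— saturated at 6

6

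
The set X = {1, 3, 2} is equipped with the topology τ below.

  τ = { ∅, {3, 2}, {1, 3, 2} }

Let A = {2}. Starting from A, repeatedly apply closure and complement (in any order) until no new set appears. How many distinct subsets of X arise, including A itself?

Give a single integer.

cl via duality: int({1, 3}) = ∅, so X∖∅ = {1, 3, 2}
Write k for closure, c for complement:
  1. A     = {2}
  2. kA    = {1, 3, 2}
  3. cA    = {1, 3}
  4. ckA   = ∅
applying k or c yields no new set

4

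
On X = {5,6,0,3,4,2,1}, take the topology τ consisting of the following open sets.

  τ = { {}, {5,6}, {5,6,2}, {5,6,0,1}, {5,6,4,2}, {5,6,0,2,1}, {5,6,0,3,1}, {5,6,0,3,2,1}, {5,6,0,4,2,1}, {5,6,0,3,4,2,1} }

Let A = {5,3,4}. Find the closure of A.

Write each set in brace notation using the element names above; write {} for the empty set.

closure: X∖int(X∖A) = X∖{} = {5,6,0,3,4,2,1}

{5,6,0,3,4,2,1}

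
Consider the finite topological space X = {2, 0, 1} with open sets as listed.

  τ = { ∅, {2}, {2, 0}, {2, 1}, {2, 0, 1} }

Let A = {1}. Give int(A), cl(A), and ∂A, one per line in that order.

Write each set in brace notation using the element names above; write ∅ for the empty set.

U open, U⊆A: ∅. int(A) = ⋃ = ∅
X∖A={2, 0}, int(X∖A)={2, 0}, hence cl(A)={1}
∂A: remove int from cl → {1}

int(A) = ∅
cl(A)  = {1}
∂A     = {1}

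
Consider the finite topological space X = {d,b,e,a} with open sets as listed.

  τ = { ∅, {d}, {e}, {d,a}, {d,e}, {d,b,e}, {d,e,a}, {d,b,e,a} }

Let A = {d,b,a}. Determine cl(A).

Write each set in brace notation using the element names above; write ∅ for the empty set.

{d,b,a}

closure: X∖int(X∖A) = X∖{e} = {d,b,a}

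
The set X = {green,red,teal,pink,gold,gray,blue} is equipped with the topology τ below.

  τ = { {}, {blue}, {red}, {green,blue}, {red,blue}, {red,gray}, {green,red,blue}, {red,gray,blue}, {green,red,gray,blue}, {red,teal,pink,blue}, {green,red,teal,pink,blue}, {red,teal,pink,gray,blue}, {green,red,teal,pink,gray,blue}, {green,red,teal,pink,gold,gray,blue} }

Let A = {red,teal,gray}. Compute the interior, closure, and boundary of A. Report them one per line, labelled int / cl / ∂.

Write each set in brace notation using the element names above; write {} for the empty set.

U open, U⊆A: {}, {red}, {red,gray}. int(A) = ⋃ = {red,gray}
X∖A={green,pink,gold,blue}, int(X∖A)={green,blue}, hence cl(A)={red,teal,pink,gold,gray}
∂A: remove int from cl → {teal,pink,gold}

int(A) = {red,gray}
cl(A)  = {red,teal,pink,gold,gray}
∂A     = {teal,pink,gold}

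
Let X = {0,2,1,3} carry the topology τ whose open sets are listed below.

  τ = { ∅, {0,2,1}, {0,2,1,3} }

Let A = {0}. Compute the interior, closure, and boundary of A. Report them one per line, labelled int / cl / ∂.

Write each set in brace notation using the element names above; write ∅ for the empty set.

interior: largest open inside A is ∅ (from ∅)
cl via duality: int({2,1,3}) = ∅, so X∖∅ = {0,2,1,3}
cl∖int = {0,2,1,3}

int(A) = ∅
cl(A)  = {0,2,1,3}
∂A     = {0,2,1,3}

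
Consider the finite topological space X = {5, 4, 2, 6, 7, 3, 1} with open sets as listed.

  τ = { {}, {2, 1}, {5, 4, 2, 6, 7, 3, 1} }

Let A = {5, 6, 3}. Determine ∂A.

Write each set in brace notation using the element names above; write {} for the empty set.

interior: largest open inside A is {} (from {})
cl via duality: int({4, 2, 7, 1}) = {2, 1}, so X∖{2, 1} = {5, 4, 6, 7, 3}
cl∖int = {5, 4, 6, 7, 3}

{5, 4, 6, 7, 3}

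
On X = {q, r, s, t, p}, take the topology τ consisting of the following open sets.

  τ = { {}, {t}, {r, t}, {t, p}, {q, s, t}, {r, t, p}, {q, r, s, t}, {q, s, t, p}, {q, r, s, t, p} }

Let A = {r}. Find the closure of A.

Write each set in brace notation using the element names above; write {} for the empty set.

closure: X∖int(X∖A) = X∖{q, s, t, p} = {r}

{r}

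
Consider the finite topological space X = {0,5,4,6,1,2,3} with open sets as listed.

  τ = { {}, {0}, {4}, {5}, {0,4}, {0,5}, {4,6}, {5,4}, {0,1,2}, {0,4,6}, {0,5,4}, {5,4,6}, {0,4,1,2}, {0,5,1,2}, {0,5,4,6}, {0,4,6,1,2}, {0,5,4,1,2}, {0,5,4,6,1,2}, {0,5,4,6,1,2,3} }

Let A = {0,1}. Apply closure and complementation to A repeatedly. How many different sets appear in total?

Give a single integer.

complement {5,4,6,2,3}; its interior {5,4,6}; cl(A) = X∖{5,4,6} = {0,1,2,3}
With k = closure, c = complement:
  1. A     = {0,1}
  2. kA    = {0,1,2,3}
  3. cA    = {5,4,6,2,3}
  4. ckA   = {5,4,6}
  5. kcA   = {5,4,6,1,2,3}
  6. kckA  = {5,4,6,3}
  7. ckcA  = {0}
  8. ckckA = {0,1,2}
k, c of each give nothing new

8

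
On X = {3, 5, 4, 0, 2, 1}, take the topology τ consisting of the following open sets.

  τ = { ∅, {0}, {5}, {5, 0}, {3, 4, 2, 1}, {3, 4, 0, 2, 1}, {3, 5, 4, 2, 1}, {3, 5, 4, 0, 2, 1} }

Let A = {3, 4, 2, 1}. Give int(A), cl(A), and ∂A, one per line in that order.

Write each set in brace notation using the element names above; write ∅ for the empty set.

int(A) = {3, 4, 2, 1}
cl(A)  = {3, 4, 2, 1}
∂A     = ∅

interior: largest open inside A is {3, 4, 2, 1} (from ∅, {3, 4, 2, 1})
cl via duality: int({5, 0}) = {5, 0}, so X∖{5, 0} = {3, 4, 2, 1}
cl∖int = ∅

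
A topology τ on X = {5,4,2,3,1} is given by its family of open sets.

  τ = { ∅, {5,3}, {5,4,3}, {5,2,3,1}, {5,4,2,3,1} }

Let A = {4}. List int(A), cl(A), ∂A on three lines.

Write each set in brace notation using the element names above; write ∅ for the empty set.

opens ⊆ A: ∅; union → int = ∅
complement {5,2,3,1}; its interior {5,2,3,1}; cl(A) = X∖{5,2,3,1} = {4}
boundary = {4} ∖ ∅ = {4}

int(A) = ∅
cl(A)  = {4}
∂A     = {4}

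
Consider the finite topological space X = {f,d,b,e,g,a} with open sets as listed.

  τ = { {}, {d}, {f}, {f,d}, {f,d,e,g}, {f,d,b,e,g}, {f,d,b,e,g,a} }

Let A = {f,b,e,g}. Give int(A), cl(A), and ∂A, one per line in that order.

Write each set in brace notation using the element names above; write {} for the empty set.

int(A) = {f}
cl(A)  = {f,b,e,g,a}
∂A     = {b,e,g,a}

U open, U⊆A: {}, {f}. int(A) = ⋃ = {f}
X∖A={d,a}, int(X∖A)={d}, hence cl(A)={f,b,e,g,a}
∂A: remove int from cl → {b,e,g,a}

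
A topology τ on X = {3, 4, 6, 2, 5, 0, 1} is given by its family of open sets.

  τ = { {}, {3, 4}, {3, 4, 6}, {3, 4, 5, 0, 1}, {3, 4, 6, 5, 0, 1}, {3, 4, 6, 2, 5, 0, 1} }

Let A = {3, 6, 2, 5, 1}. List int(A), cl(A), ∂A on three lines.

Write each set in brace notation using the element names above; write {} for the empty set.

int(A) = {}
cl(A)  = {3, 4, 6, 2, 5, 0, 1}
∂A     = {3, 4, 6, 2, 5, 0, 1}

open subsets of A: {}; so int(A) = {}
closure: X∖int(X∖A) = X∖{} = {3, 4, 6, 2, 5, 0, 1}
∂A = {3, 4, 6, 2, 5, 0, 1} minus {} = {3, 4, 6, 2, 5, 0, 1}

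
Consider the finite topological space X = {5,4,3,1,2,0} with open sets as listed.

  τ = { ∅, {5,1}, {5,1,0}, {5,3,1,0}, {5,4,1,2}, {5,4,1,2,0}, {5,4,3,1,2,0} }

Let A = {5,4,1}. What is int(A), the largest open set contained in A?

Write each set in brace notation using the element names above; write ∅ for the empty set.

U open, U⊆A: ∅, {5,1}. int(A) = ⋃ = {5,1}

{5,1}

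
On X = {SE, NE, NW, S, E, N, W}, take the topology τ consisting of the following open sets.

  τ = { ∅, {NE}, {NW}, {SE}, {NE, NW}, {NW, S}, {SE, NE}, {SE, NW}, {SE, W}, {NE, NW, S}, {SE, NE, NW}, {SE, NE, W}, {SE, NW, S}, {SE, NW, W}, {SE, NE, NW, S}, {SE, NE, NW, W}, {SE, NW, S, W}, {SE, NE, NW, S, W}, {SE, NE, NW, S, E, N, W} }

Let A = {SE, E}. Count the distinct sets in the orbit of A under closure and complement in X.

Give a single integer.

X∖A={NE, NW, S, N, W}, int(X∖A)={NE, NW, S}, hence cl(A)={SE, E, N, W}
Orbit (k=closure, c=complement):
  1. A     = {SE, E}
  2. kA    = {SE, E, N, W}
  3. cA    = {NE, NW, S, N, W}
  4. ckA   = {NE, NW, S}
  5. kcA   = {NE, NW, S, E, N, W}
  6. kckA  = {NE, NW, S, E, N}
  7. ckcA  = {SE}
  8. ckckA = {SE, W}
(closed under both — stop)

8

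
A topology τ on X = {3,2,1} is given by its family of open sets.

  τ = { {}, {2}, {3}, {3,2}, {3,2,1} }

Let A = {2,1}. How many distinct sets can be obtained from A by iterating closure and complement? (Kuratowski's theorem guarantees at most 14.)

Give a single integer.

closure: X∖int(X∖A) = X∖{3} = {2,1}
Let k=closure and c=complement:
  1. A     = {2,1}
  2. cA    = {3}
  3. kcA   = {3,1}
  4. ckcA  = {2}
— saturated at 4

4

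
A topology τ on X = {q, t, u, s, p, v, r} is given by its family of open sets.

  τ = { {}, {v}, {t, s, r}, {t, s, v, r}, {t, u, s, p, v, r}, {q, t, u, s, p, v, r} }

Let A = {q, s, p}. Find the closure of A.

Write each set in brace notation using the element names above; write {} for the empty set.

cl via duality: int({t, u, v, r}) = {v}, so X∖{v} = {q, t, u, s, p, r}

{q, t, u, s, p, r}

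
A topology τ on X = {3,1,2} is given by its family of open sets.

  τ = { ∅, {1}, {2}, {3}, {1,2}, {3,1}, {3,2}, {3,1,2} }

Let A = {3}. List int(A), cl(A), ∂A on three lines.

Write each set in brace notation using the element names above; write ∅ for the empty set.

int(A) = {3}
cl(A)  = {3}
∂A     = ∅

interior: largest open inside A is {3} (from ∅, {3})
cl via duality: int({1,2}) = {1,2}, so X∖{1,2} = {3}
cl∖int = ∅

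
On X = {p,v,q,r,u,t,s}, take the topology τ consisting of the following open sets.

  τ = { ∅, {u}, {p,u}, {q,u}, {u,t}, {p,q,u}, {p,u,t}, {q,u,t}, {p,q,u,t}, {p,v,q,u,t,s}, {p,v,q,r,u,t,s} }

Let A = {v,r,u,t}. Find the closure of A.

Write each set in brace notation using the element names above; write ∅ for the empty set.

{p,v,q,r,u,t,s}

cl via duality: int({p,q,s}) = ∅, so X∖∅ = {p,v,q,r,u,t,s}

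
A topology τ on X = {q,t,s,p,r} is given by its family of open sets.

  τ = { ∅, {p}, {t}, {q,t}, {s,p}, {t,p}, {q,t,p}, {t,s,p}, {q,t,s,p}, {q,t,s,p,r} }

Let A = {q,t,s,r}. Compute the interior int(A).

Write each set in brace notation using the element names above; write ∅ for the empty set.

{q,t}

U open, U⊆A: ∅, {t}, {q,t}. int(A) = ⋃ = {q,t}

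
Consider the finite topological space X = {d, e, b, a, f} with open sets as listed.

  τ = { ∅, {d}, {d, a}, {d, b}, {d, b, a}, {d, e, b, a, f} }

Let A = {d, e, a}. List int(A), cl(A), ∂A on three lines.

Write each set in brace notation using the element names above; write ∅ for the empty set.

interior: largest open inside A is {d, a} (from ∅, {d}, {d, a})
cl via duality: int({b, f}) = ∅, so X∖∅ = {d, e, b, a, f}
cl∖int = {e, b, f}

int(A) = {d, a}
cl(A)  = {d, e, b, a, f}
∂A     = {e, b, f}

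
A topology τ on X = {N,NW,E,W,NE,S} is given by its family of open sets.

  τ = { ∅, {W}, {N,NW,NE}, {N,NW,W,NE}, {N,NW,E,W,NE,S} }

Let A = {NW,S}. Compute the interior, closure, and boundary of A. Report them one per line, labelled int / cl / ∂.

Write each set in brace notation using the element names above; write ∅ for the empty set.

int(A) = ∅
cl(A)  = {N,NW,E,NE,S}
∂A     = {N,NW,E,NE,S}

opens ⊆ A: ∅; union → int = ∅
complement {N,E,W,NE}; its interior {W}; cl(A) = X∖{W} = {N,NW,E,NE,S}
boundary = {N,NW,E,NE,S} ∖ ∅ = {N,NW,E,NE,S}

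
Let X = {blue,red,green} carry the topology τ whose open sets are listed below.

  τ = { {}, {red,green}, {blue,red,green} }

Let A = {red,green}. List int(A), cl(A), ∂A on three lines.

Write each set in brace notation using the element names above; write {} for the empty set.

int(A) = {red,green}
cl(A)  = {blue,red,green}
∂A     = {blue}

U open, U⊆A: {}, {red,green}. int(A) = ⋃ = {red,green}
X∖A={blue}, int(X∖A)={}, hence cl(A)={blue,red,green}
∂A: remove int from cl → {blue}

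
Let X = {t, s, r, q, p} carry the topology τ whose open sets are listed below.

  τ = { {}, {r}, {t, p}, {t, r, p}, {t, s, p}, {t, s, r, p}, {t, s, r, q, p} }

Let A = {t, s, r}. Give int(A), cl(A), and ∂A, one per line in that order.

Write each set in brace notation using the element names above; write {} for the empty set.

int(A) = {r}
cl(A)  = {t, s, r, q, p}
∂A     = {t, s, q, p}

U open, U⊆A: {}, {r}. int(A) = ⋃ = {r}
X∖A={q, p}, int(X∖A)={}, hence cl(A)={t, s, r, q, p}
∂A: remove int from cl → {t, s, q, p}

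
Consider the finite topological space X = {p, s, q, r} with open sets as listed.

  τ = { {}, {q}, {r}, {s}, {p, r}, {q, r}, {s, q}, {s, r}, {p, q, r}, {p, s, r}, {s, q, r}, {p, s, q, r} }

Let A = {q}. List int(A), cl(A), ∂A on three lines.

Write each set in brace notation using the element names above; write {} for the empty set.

int(A) = {q}
cl(A)  = {q}
∂A     = {}

interior: largest open inside A is {q} (from {}, {q})
cl via duality: int({p, s, r}) = {p, s, r}, so X∖{p, s, r} = {q}
cl∖int = {}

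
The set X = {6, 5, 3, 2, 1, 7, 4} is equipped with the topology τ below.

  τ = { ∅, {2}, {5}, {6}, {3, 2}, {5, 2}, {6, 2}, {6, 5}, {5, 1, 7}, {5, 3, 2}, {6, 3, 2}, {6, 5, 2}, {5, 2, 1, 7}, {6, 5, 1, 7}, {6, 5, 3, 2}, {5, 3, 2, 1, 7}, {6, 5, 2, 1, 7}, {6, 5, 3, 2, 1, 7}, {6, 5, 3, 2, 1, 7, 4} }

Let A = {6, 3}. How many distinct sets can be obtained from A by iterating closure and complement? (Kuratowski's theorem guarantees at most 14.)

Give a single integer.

cl via duality: int({5, 2, 1, 7, 4}) = {5, 2, 1, 7}, so X∖{5, 2, 1, 7} = {6, 3, 4}
Write k for closure, c for complement:
  1. A     = {6, 3}
  2. kA    = {6, 3, 4}
  3. cA    = {5, 2, 1, 7, 4}
  4. ckA   = {5, 2, 1, 7}
  5. kcA   = {5, 3, 2, 1, 7, 4}
  6. ckcA  = {6}
  7. kckcA = {6, 4}
  8. ckckcA = {5, 3, 2, 1, 7}
applying k or c yields no new set

8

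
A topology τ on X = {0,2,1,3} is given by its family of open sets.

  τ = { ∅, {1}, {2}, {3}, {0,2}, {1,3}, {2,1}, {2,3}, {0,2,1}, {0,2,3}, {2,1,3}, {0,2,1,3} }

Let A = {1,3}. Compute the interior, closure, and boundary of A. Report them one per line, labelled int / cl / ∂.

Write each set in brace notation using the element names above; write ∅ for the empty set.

int(A) = {1,3}
cl(A)  = {1,3}
∂A     = ∅

opens ⊆ A: ∅, {3}, {1}, {1,3}; union → int = {1,3}
complement {0,2}; its interior {0,2}; cl(A) = X∖{0,2} = {1,3}
boundary = {1,3} ∖ {1,3} = ∅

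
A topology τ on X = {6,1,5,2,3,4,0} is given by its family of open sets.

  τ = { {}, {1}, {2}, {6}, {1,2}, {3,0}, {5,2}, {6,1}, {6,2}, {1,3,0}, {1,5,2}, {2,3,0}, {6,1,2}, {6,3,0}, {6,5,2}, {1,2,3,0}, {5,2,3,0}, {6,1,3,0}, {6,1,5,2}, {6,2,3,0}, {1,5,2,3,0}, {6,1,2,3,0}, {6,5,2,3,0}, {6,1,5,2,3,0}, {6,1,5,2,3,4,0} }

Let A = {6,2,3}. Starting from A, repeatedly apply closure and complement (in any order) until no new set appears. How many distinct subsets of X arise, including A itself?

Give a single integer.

closure: X∖int(X∖A) = X∖{1} = {6,5,2,3,4,0}
Let k=closure and c=complement:
  1. A     = {6,2,3}
  2. kA    = {6,5,2,3,4,0}
  3. cA    = {1,5,4,0}
  4. ckA   = {1}
  5. kcA   = {1,5,3,4,0}
  6. kckA  = {1,4}
  7. ckcA  = {6,2}
  8. ckckA = {6,5,2,3,0}
  9. kckcA = {6,5,2,4}
  10. ckckcA = {1,3,0}
  11. kckckcA = {1,3,4,0}
  12. ckckckcA = {6,5,2}
— saturated at 12

12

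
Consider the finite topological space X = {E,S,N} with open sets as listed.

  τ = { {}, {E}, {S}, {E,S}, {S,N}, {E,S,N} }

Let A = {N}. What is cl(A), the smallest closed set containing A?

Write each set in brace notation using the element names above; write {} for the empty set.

{N}

complement {E,S}; its interior {E,S}; cl(A) = X∖{E,S} = {N}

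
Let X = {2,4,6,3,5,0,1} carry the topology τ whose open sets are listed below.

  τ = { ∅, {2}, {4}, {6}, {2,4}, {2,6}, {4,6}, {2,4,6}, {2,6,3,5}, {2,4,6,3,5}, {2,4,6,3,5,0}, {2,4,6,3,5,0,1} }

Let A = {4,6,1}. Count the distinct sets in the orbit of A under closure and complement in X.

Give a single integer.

cl via duality: int({2,3,5,0}) = {2}, so X∖{2} = {4,6,3,5,0,1}
Write k for closure, c for complement:
  1. A     = {4,6,1}
  2. kA    = {4,6,3,5,0,1}
  3. cA    = {2,3,5,0}
  4. ckA   = {2}
  5. kcA   = {2,3,5,0,1}
  6. ckcA  = {4,6}
applying k or c yields no new set

6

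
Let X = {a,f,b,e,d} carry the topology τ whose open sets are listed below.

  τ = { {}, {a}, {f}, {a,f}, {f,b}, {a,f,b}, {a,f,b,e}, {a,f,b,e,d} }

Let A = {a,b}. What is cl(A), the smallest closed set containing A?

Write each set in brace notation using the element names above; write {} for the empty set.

{a,b,e,d}

X∖A={f,e,d}, int(X∖A)={f}, hence cl(A)={a,b,e,d}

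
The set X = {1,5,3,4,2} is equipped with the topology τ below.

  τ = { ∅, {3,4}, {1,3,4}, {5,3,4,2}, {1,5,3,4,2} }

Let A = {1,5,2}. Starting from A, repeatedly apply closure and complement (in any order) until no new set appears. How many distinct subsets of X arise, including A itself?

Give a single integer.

closure: X∖int(X∖A) = X∖{3,4} = {1,5,2}
Let k=closure and c=complement:
  1. A     = {1,5,2}
  2. cA    = {3,4}
  3. kcA   = {1,5,3,4,2}
  4. ckcA  = ∅
— saturated at 4

4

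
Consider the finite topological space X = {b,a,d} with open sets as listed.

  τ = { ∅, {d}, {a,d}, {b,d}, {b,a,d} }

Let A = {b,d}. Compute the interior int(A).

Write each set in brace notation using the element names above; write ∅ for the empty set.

{b,d}

open subsets of A: ∅, {d}, {b,d}; so int(A) = {b,d}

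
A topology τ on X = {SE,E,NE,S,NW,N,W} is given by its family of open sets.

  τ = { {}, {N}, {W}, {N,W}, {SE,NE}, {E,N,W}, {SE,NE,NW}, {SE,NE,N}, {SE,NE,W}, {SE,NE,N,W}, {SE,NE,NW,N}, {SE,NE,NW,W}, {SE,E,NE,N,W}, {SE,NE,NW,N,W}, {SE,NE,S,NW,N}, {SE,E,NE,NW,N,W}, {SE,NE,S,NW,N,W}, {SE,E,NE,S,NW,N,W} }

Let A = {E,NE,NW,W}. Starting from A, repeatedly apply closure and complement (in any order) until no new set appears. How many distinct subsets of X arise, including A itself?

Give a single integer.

10

closure: X∖int(X∖A) = X∖{N} = {SE,E,NE,S,NW,W}
Let k=closure and c=complement:
  1. A     = {E,NE,NW,W}
  2. kA    = {SE,E,NE,S,NW,W}
  3. cA    = {SE,S,N}
  4. ckA   = {N}
  5. kcA   = {SE,E,NE,S,NW,N}
  6. kckA  = {E,S,N}
  7. ckcA  = {W}
  8. ckckA = {SE,NE,NW,W}
  9. kckcA = {E,W}
  10. ckckcA = {SE,NE,S,NW,N}
— saturated at 10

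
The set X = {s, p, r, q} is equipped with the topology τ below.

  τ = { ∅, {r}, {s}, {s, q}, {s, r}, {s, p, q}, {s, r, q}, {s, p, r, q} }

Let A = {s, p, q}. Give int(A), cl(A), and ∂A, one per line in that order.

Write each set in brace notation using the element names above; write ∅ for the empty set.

int(A) = {s, p, q}
cl(A)  = {s, p, q}
∂A     = ∅

opens ⊆ A: ∅, {s}, {s, q}, {s, p, q}; union → int = {s, p, q}
complement {r}; its interior {r}; cl(A) = X∖{r} = {s, p, q}
boundary = {s, p, q} ∖ {s, p, q} = ∅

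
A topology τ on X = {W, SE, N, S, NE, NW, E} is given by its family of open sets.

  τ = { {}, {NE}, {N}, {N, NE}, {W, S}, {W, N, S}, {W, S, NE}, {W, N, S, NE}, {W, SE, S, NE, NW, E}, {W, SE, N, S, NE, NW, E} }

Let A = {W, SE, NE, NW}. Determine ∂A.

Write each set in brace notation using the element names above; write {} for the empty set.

{W, SE, S, NW, E}

U open, U⊆A: {}, {NE}. int(A) = ⋃ = {NE}
X∖A={N, S, E}, int(X∖A)={N}, hence cl(A)={W, SE, S, NE, NW, E}
∂A: remove int from cl → {W, SE, S, NW, E}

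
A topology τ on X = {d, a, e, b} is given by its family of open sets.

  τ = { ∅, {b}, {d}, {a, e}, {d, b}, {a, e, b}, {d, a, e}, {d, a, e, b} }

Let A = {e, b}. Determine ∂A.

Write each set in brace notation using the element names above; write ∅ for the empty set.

open subsets of A: ∅, {b}; so int(A) = {b}
closure: X∖int(X∖A) = X∖{d} = {a, e, b}
∂A = {a, e, b} minus {b} = {a, e}

{a, e}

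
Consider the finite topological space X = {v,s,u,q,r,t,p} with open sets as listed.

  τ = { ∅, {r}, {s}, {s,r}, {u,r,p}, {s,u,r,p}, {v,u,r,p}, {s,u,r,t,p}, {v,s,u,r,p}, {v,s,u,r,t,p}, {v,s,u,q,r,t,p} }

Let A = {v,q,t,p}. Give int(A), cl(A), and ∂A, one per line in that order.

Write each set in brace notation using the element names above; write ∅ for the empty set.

opens ⊆ A: ∅; union → int = ∅
complement {s,u,r}; its interior {s,r}; cl(A) = X∖{s,r} = {v,u,q,t,p}
boundary = {v,u,q,t,p} ∖ ∅ = {v,u,q,t,p}

int(A) = ∅
cl(A)  = {v,u,q,t,p}
∂A     = {v,u,q,t,p}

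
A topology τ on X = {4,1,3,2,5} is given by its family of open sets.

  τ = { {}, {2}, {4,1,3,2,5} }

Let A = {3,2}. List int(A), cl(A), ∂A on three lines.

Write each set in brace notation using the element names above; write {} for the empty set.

interior: largest open inside A is {2} (from {}, {2})
cl via duality: int({4,1,5}) = {}, so X∖{} = {4,1,3,2,5}
cl∖int = {4,1,3,5}

int(A) = {2}
cl(A)  = {4,1,3,2,5}
∂A     = {4,1,3,5}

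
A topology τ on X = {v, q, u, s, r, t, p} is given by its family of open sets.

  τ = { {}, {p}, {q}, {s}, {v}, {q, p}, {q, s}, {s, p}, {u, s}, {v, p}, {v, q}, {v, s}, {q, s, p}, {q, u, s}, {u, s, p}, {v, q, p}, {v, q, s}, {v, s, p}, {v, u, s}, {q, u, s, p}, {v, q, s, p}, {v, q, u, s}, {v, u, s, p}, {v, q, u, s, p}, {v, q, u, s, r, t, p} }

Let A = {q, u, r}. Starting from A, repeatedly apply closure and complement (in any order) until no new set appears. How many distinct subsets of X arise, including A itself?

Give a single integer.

closure: X∖int(X∖A) = X∖{v, s, p} = {q, u, r, t}
Let k=closure and c=complement:
  1. A     = {q, u, r}
  2. kA    = {q, u, r, t}
  3. cA    = {v, s, t, p}
  4. ckA   = {v, s, p}
  5. kcA   = {v, u, s, r, t, p}
  6. ckcA  = {q}
  7. kckcA = {q, r, t}
  8. ckckcA = {v, u, s, p}
— saturated at 8

8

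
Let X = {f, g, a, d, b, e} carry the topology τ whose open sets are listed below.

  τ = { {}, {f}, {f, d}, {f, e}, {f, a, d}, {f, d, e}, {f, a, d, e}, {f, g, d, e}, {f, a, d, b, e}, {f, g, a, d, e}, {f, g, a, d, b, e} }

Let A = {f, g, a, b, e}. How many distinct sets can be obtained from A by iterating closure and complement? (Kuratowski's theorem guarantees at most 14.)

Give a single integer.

6

cl via duality: int({d}) = {}, so X∖{} = {f, g, a, d, b, e}
Write k for closure, c for complement:
  1. A     = {f, g, a, b, e}
  2. kA    = {f, g, a, d, b, e}
  3. cA    = {d}
  4. ckA   = {}
  5. kcA   = {g, a, d, b}
  6. ckcA  = {f, e}
applying k or c yields no new set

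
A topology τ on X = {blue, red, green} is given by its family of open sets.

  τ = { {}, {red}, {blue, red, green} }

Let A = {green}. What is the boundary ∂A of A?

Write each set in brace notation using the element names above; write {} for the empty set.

open subsets of A: {}; so int(A) = {}
closure: X∖int(X∖A) = X∖{red} = {blue, green}
∂A = {blue, green} minus {} = {blue, green}

{blue, green}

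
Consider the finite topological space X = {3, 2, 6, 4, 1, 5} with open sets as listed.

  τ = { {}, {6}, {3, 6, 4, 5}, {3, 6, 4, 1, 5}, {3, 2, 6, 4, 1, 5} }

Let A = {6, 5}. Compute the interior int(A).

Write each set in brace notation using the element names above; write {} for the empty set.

{6}

opens ⊆ A: {}, {6}; union → int = {6}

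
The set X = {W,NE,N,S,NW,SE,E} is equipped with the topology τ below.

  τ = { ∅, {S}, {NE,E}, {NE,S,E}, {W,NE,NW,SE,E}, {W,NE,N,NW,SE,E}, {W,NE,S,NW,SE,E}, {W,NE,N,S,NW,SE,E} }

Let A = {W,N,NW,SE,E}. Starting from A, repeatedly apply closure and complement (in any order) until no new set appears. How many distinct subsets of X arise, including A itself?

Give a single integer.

6

X∖A={NE,S}, int(X∖A)={S}, hence cl(A)={W,NE,N,NW,SE,E}
Orbit (k=closure, c=complement):
  1. A     = {W,N,NW,SE,E}
  2. kA    = {W,NE,N,NW,SE,E}
  3. cA    = {NE,S}
  4. ckA   = {S}
  5. kcA   = {W,NE,N,S,NW,SE,E}
  6. ckcA  = ∅
(closed under both — stop)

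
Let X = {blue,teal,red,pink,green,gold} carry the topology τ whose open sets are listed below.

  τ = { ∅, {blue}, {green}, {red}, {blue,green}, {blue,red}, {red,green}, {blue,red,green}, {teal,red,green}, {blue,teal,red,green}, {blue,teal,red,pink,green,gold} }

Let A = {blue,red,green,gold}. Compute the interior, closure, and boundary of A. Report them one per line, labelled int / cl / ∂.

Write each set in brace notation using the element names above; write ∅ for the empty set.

int(A) = {blue,red,green}
cl(A)  = {blue,teal,red,pink,green,gold}
∂A     = {teal,pink,gold}

opens ⊆ A: ∅, {red}, {green}, {blue}, {blue,green}, {red,green}, {blue,red}, {blue,red,green}; union → int = {blue,red,green}
complement {teal,pink}; its interior ∅; cl(A) = X∖∅ = {blue,teal,red,pink,green,gold}
boundary = {blue,teal,red,pink,green,gold} ∖ {blue,red,green} = {teal,pink,gold}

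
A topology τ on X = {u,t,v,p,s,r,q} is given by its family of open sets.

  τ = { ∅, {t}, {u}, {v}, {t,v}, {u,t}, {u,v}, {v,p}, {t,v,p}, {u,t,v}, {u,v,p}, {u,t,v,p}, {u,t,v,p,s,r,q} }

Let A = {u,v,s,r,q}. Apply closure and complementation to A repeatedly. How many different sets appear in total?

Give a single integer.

cl via duality: int({t,p}) = {t}, so X∖{t} = {u,v,p,s,r,q}
Write k for closure, c for complement:
  1. A     = {u,v,s,r,q}
  2. kA    = {u,v,p,s,r,q}
  3. cA    = {t,p}
  4. ckA   = {t}
  5. kcA   = {t,p,s,r,q}
  6. kckA  = {t,s,r,q}
  7. ckcA  = {u,v}
  8. ckckA = {u,v,p}
applying k or c yields no new set

8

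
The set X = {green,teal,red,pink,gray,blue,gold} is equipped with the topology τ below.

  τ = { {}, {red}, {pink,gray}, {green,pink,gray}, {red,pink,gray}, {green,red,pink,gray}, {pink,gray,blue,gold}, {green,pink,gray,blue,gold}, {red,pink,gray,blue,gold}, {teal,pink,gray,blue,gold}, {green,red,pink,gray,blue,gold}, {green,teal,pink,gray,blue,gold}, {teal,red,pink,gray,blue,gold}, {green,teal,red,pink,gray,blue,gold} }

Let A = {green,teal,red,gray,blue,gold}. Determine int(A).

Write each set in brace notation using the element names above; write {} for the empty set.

open subsets of A: {}, {red}; so int(A) = {red}

{red}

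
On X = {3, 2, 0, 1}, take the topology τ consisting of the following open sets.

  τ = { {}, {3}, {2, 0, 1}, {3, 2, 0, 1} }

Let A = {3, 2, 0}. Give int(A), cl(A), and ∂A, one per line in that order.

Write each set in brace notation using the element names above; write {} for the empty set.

opens ⊆ A: {}, {3}; union → int = {3}
complement {1}; its interior {}; cl(A) = X∖{} = {3, 2, 0, 1}
boundary = {3, 2, 0, 1} ∖ {3} = {2, 0, 1}

int(A) = {3}
cl(A)  = {3, 2, 0, 1}
∂A     = {2, 0, 1}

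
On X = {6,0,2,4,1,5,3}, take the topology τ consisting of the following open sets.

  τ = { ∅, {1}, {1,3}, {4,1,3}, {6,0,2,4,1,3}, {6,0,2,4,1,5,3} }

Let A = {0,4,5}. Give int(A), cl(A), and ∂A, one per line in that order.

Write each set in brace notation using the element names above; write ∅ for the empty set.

int(A) = ∅
cl(A)  = {6,0,2,4,5}
∂A     = {6,0,2,4,5}

open subsets of A: ∅; so int(A) = ∅
closure: X∖int(X∖A) = X∖{1,3} = {6,0,2,4,5}
∂A = {6,0,2,4,5} minus ∅ = {6,0,2,4,5}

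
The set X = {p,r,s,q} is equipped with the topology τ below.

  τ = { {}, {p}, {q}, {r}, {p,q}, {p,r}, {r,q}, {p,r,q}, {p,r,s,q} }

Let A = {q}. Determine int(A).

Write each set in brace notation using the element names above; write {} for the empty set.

open subsets of A: {}, {q}; so int(A) = {q}

{q}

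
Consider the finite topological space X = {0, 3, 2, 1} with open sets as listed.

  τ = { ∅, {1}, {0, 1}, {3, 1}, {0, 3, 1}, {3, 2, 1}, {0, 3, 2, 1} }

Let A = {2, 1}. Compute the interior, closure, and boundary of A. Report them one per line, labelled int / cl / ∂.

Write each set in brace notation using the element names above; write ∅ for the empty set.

opens ⊆ A: ∅, {1}; union → int = {1}
complement {0, 3}; its interior ∅; cl(A) = X∖∅ = {0, 3, 2, 1}
boundary = {0, 3, 2, 1} ∖ {1} = {0, 3, 2}

int(A) = {1}
cl(A)  = {0, 3, 2, 1}
∂A     = {0, 3, 2}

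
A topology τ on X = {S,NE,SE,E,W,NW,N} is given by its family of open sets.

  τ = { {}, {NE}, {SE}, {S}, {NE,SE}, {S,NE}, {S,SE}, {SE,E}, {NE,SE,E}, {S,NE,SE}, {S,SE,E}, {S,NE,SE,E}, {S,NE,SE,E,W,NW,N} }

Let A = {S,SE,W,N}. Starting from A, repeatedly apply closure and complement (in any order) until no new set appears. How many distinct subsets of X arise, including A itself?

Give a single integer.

complement {NE,E,NW}; its interior {NE}; cl(A) = X∖{NE} = {S,SE,E,W,NW,N}
With k = closure, c = complement:
  1. A     = {S,SE,W,N}
  2. kA    = {S,SE,E,W,NW,N}
  3. cA    = {NE,E,NW}
  4. ckA   = {NE}
  5. kcA   = {NE,E,W,NW,N}
  6. kckA  = {NE,W,NW,N}
  7. ckcA  = {S,SE}
  8. ckckA = {S,SE,E}
k, c of each give nothing new

8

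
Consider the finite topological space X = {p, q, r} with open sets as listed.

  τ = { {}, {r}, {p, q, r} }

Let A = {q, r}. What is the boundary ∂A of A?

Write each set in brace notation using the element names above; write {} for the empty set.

{p, q}

interior: largest open inside A is {r} (from {}, {r})
cl via duality: int({p}) = {}, so X∖{} = {p, q, r}
cl∖int = {p, q}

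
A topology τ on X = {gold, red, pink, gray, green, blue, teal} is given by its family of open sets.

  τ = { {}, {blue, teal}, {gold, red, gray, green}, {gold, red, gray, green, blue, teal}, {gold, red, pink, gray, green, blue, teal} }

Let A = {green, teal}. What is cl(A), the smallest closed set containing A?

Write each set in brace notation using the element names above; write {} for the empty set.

X∖A={gold, red, pink, gray, blue}, int(X∖A)={}, hence cl(A)={gold, red, pink, gray, green, blue, teal}

{gold, red, pink, gray, green, blue, teal}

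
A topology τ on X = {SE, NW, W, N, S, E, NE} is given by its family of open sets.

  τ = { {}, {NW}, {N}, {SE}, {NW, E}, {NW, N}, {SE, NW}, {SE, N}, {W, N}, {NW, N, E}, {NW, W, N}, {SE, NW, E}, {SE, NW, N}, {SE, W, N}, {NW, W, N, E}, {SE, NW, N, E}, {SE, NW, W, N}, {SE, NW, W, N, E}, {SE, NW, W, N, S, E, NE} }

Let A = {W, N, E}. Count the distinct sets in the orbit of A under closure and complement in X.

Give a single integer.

8

cl via duality: int({SE, NW, S, NE}) = {SE, NW}, so X∖{SE, NW} = {W, N, S, E, NE}
Write k for closure, c for complement:
  1. A     = {W, N, E}
  2. kA    = {W, N, S, E, NE}
  3. cA    = {SE, NW, S, NE}
  4. ckA   = {SE, NW}
  5. kcA   = {SE, NW, S, E, NE}
  6. ckcA  = {W, N}
  7. kckcA = {W, N, S, NE}
  8. ckckcA = {SE, NW, E}
applying k or c yields no new set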